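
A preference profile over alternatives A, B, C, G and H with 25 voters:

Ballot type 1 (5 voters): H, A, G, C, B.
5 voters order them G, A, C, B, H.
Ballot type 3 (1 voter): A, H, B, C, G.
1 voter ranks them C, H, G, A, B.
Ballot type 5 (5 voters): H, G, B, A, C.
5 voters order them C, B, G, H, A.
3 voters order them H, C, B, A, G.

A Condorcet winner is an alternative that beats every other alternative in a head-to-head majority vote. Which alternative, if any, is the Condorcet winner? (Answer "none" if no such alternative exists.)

H

Head-to-head results (25 voters):
A vs B: 5+5+1+1 = 12 for A, 13 for B — B by 13–12.
A–C: A 16–9.
A vs G: 5+1+3 = 9 for A, 16 for G — G by 16–9.
A vs H: H wins 19–6.
B vs C: C, 19–6.
B vs G: B preferred on 1+5+3 = 9 ballots; G wins 16–9.
B–H: H 15–10.
C–G: G 15–10.
C vs H: C is ranked higher on 5+1+5 = 11 ballots, H on 14. H wins 14–11.
G vs H: 10 to 15, H.
Only H has no losses; H is the Condorcet winner.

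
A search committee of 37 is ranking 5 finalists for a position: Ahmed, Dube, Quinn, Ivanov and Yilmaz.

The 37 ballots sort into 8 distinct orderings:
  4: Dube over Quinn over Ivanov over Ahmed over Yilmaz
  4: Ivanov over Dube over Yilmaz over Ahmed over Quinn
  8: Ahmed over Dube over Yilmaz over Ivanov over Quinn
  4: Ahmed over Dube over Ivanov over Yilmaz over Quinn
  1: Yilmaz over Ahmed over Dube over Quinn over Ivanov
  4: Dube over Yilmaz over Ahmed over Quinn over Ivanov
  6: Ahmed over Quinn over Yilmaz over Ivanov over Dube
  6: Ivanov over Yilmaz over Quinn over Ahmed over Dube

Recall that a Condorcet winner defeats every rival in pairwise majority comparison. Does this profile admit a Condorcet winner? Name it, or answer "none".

Ahmed

Pairwise majorities:
Ahmed vs Dube: Ahmed is ranked higher on 8+4+1+6+6 = 25 ballots, Dube on 12. Ahmed wins 25–12.
Ahmed vs Quinn: 27 to 10, Ahmed.
Ahmed vs Ivanov: Ahmed preferred on 8+4+1+4+6 = 23 ballots; Ahmed wins 23–14.
Ahmed vs Yilmaz: Ahmed preferred on 4+8+4+6 = 22 ballots; Ahmed wins 22–15.
Dube vs Quinn: 25 to 12, Dube.
Dube vs Ivanov: Dube preferred on 4+8+4+1+4 = 21 ballots; Dube wins 21–16.
Dube vs Yilmaz: 4+4+8+4+4 = 24 for Dube, 13 for Yilmaz — Dube by 24–13.
Quinn vs Ivanov: 4+1+4+6 = 15 for Quinn, 22 for Ivanov — Ivanov by 22–15.
Quinn vs Yilmaz: Quinn is ranked higher on 4+6 = 10 ballots, Yilmaz on 27. Yilmaz wins 27–10.
Ivanov vs Yilmaz: Ivanov preferred on 4+4+4+6 = 18 ballots; Yilmaz wins 19–18.
Only Ahmed has no losses; Ahmed is the Condorcet winner.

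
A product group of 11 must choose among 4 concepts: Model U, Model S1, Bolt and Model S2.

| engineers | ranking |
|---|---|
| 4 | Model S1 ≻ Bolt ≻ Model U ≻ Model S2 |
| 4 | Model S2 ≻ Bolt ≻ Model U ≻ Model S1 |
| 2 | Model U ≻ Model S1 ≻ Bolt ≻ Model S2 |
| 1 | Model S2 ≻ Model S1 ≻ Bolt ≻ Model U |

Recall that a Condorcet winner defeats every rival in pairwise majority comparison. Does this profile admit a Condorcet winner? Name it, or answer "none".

Pairwise majorities:
Model U vs Model S1: Model U is ranked higher on 4+2 = 6 ballots, Model S1 on 5. Model U wins 6–5.
Model U vs Bolt: Model U is ranked higher on 2 ballots, Bolt on 9. Bolt wins 9–2.
Model U vs Model S2: Model U preferred on 4+2 = 6 ballots; Model U wins 6–5.
Model S1 vs Bolt: Model S1 preferred on 4+2+1 = 7 ballots; Model S1 wins 7–4.
Model S1 vs Model S2: 4+2 = 6 for Model S1, 5 for Model S2 — Model S1 by 6–5.
Bolt vs Model S2: 4+2 = 6 for Bolt, 5 for Model S2 — Bolt by 6–5.
Each design drops at least one matchup (Model U loses to Bolt; Model S1 loses to Model U; Bolt loses to Model S1; Model S2 loses to Model U); the cycle Model U → Model S1 → Bolt → Model U rules out a Condorcet winner.

none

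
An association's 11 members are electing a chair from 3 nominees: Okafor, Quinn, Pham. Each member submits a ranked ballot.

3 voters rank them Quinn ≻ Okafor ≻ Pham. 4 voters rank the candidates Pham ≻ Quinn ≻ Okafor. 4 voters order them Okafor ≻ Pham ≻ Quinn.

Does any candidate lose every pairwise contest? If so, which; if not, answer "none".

none

Pairwise majorities:
Okafor vs Quinn: Quinn, 7–4.
Okafor vs Pham: 3+4 = 7 for Okafor, 4 for Pham — Okafor by 7–4.
Quinn vs Pham: Pham wins 8–3.
No candidate is winless: Okafor beats Pham; Quinn beats Okafor; Pham beats Quinn. There is no Condorcet loser.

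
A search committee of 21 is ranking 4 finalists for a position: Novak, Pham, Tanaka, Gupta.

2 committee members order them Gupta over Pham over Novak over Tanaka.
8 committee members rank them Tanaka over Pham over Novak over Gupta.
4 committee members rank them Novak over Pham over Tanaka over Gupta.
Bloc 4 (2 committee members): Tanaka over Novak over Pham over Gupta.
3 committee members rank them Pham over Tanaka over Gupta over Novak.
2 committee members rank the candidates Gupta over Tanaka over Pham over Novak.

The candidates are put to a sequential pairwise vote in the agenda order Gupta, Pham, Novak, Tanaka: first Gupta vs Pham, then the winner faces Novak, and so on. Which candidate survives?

Tanaka

Round 1: Gupta vs Pham — 4–17, Pham advances.
Round 2: Pham vs Novak — 15–6, Pham advances.
Round 3: Pham vs Tanaka — 9–12, Tanaka advances.
The agenda winner is Tanaka.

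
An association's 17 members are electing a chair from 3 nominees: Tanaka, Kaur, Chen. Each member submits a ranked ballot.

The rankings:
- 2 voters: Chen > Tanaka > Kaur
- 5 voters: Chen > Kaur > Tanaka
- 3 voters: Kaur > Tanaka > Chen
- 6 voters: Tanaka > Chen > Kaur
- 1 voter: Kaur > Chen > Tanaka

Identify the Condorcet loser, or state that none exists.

Head-to-head results (17 voters):
Tanaka vs Kaur: 2+6 = 8 for Tanaka, 9 for Kaur — Kaur by 9–8.
Tanaka vs Chen: Tanaka is ranked higher on 3+6 = 9 ballots, Chen on 8. Tanaka wins 9–8.
Kaur vs Chen: 4 to 13, Chen.
Each candidate has at least one pairwise win (Tanaka beats Chen; Kaur beats Tanaka; Chen beats Kaur) — no Condorcet loser.

none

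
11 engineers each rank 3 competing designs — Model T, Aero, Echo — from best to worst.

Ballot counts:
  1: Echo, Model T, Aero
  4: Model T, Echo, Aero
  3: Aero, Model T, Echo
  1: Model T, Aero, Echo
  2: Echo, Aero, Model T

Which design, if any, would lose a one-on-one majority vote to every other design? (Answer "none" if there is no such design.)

Pairwise majorities:
Model T vs Aero: Model T wins 6–5.
Model T–Echo: Model T 8–3.
Aero vs Echo: Echo, 7–4.
Aero loses to every other design — it is the Condorcet loser.

Aero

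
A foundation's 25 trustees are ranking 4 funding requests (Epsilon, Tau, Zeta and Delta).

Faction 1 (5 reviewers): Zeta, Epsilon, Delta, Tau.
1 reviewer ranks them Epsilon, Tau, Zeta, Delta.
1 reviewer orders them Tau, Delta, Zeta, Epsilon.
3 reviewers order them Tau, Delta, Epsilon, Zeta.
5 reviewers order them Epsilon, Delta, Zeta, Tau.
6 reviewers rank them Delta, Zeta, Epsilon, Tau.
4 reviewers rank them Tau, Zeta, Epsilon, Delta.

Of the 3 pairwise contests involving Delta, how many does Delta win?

Delta against each rival (25 reviewers):
Delta vs Epsilon: Epsilon wins 15–10.
Delta vs Tau: Delta wins 16–9.
Delta vs Zeta: Delta preferred on 1+3+5+6 = 15 ballots; Delta wins 15–10.
Delta beats Tau, Zeta; loses to Epsilon — 2 pairwise wins.

2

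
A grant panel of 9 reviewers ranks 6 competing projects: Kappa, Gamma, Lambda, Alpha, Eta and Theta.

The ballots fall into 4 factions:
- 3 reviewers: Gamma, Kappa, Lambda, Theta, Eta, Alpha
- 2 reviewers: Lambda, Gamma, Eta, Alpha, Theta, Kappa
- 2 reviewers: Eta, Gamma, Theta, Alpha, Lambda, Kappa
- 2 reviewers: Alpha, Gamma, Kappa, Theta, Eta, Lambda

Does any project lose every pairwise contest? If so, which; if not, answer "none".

Pairwise majorities:
Kappa–Gamma: Gamma 9–0.
Kappa vs Lambda: 3+2 = 5 for Kappa, 4 for Lambda — Kappa by 5–4.
Kappa vs Alpha: Kappa preferred on 3 ballots; Alpha wins 6–3.
Kappa vs Eta: 3+2 = 5 for Kappa, 4 for Eta — Kappa by 5–4.
Kappa vs Theta: Kappa preferred on 3+2 = 5 ballots; Kappa wins 5–4.
Gamma vs Lambda: 3+2+2 = 7 for Gamma, 2 for Lambda — Gamma by 7–2.
Gamma vs Alpha: 7 to 2, Gamma.
Gamma vs Eta: 3+2+2 = 7 for Gamma, 2 for Eta — Gamma by 7–2.
Gamma vs Theta: Gamma, 9–0.
Lambda vs Alpha: 5 to 4, Lambda.
Lambda vs Eta: Lambda, 5–4.
Lambda vs Theta: Lambda wins 5–4.
Alpha vs Eta: 2 to 7, Eta.
Alpha vs Theta: Theta wins 5–4.
Eta–Theta: Theta 5–4.
No project is winless: Kappa beats Lambda; Gamma beats Kappa; Lambda beats Alpha; Alpha beats Kappa; Eta beats Alpha; Theta beats Alpha. There is no Condorcet loser.

none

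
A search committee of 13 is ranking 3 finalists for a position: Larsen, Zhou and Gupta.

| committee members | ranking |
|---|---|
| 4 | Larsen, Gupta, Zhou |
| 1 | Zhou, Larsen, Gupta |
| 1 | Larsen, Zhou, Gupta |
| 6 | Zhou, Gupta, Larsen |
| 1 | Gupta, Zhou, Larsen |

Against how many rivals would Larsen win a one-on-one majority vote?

Larsen against each rival (13 committee members):
Larsen vs Zhou: Zhou, 8–5.
Larsen vs Gupta: 4+1+1 = 6 for Larsen, 7 for Gupta — Gupta by 7–6.
Larsen beats no one; loses to Zhou, Gupta — 0 pairwise wins.

0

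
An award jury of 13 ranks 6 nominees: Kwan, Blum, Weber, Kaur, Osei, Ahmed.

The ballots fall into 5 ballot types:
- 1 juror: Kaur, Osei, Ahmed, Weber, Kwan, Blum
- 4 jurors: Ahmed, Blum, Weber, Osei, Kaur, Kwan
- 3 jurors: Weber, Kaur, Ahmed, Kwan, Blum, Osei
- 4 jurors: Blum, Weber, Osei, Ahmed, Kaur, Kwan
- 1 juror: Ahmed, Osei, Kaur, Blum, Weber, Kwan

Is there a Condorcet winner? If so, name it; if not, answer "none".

Head-to-head results (13 jurors):
Kwan vs Blum: 4 to 9, Blum.
Kwan vs Weber: Kwan preferred on 0 ballots; Weber wins 13–0.
Kwan vs Kaur: 0 to 13, Kaur.
Kwan vs Osei: 3 to 10, Osei.
Kwan vs Ahmed: 0 to 13, Ahmed.
Blum vs Weber: Blum preferred on 4+4+1 = 9 ballots; Blum wins 9–4.
Blum vs Kaur: 4+4 = 8 for Blum, 5 for Kaur — Blum by 8–5.
Blum vs Osei: Blum is ranked higher on 4+3+4 = 11 ballots, Osei on 2. Blum wins 11–2.
Blum vs Ahmed: 4 to 9, Ahmed.
Weber vs Kaur: 11 to 2, Weber.
Weber vs Osei: Weber is ranked higher on 4+3+4 = 11 ballots, Osei on 2. Weber wins 11–2.
Weber vs Ahmed: Weber is ranked higher on 3+4 = 7 ballots, Ahmed on 6. Weber wins 7–6.
Kaur vs Osei: 4 to 9, Osei.
Kaur vs Ahmed: 1+3 = 4 for Kaur, 9 for Ahmed — Ahmed by 9–4.
Osei vs Ahmed: 1+4 = 5 for Osei, 8 for Ahmed — Ahmed by 8–5.
No nominee is unbeaten: Kwan loses to Blum; Blum loses to Ahmed; Weber loses to Blum; Kaur loses to Blum; Osei loses to Blum; Ahmed loses to Weber. In particular Blum → Weber → Ahmed → Blum is a majority cycle — no Condorcet winner exists.

none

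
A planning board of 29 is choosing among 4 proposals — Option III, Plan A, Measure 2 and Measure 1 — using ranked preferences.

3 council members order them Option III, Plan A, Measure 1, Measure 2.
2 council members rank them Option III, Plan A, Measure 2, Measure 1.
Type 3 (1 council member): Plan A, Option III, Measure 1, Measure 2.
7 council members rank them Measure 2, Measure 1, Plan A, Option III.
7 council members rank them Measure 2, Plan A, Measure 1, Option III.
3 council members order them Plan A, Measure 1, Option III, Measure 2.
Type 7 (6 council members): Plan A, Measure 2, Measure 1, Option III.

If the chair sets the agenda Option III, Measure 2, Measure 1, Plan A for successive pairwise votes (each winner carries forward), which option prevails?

Plan A

Round 1: Option III vs Measure 2 — 9–20, Measure 2 advances.
Round 2: Measure 2 vs Measure 1 — 22–7, Measure 2 advances.
Round 3: Measure 2 vs Plan A — 14–15, Plan A advances.
The agenda winner is Plan A.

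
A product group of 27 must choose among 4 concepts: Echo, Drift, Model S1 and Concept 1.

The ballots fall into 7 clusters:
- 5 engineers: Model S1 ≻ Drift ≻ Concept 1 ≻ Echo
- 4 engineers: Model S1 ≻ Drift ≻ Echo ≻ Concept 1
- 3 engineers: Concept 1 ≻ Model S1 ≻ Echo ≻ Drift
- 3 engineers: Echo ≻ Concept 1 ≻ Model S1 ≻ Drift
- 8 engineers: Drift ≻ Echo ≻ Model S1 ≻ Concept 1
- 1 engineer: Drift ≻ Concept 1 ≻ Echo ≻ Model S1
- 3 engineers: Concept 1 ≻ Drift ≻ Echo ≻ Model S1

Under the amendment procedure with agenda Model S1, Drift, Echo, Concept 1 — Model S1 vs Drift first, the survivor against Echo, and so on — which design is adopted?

Round 1: Model S1 vs Drift — 15–12, Model S1 advances.
Round 2: Model S1 vs Echo — 12–15, Echo advances.
Round 3: Echo vs Concept 1 — 15–12, Echo advances.
The agenda winner is Echo.

Echo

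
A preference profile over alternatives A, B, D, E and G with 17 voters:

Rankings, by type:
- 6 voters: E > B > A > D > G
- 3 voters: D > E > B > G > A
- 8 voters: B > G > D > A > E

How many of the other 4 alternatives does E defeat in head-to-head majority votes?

3

E against each rival (17 voters):
E vs A: E, 9–8.
E vs B: E preferred on 6+3 = 9 ballots; E wins 9–8.
E vs D: D, 11–6.
E vs G: E preferred on 6+3 = 9 ballots; E wins 9–8.
E beats A, B, G; loses to D — 3 pairwise wins.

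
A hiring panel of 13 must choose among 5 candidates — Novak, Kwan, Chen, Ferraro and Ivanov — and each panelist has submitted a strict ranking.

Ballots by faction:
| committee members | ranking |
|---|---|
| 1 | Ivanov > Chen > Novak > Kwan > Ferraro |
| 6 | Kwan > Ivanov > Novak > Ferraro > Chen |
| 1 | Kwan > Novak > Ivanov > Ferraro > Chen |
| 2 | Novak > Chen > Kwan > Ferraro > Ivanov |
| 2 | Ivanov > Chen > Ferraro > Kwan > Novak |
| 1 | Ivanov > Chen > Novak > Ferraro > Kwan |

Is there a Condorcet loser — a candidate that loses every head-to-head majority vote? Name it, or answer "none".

Pairwise majorities:
Novak vs Kwan: Kwan wins 9–4.
Novak vs Chen: 9 to 4, Novak.
Novak vs Ferraro: Novak wins 11–2.
Novak vs Ivanov: Novak preferred on 1+2 = 3 ballots; Ivanov wins 10–3.
Kwan–Chen: Kwan 7–6.
Kwan vs Ferraro: Kwan is ranked higher on 1+6+1+2 = 10 ballots, Ferraro on 3. Kwan wins 10–3.
Kwan vs Ivanov: 9 to 4, Kwan.
Chen vs Ferraro: Chen preferred on 1+2+2+1 = 6 ballots; Ferraro wins 7–6.
Chen vs Ivanov: Ivanov wins 11–2.
Ferraro vs Ivanov: 2 to 11, Ivanov.
Only Chen has no wins; Chen is the Condorcet loser.

Chen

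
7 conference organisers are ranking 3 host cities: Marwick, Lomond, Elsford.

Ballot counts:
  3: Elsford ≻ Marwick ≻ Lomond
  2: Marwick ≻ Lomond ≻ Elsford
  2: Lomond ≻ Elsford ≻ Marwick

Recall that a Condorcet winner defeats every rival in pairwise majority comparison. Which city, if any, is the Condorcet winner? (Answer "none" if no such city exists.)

Head-to-head results (7 organisers):
Marwick vs Lomond: Marwick is ranked higher on 3+2 = 5 ballots, Lomond on 2. Marwick wins 5–2.
Marwick vs Elsford: 2 for Marwick, 5 for Elsford — Elsford by 5–2.
Lomond vs Elsford: Lomond, 4–3.
Each city drops at least one matchup (Marwick loses to Elsford; Lomond loses to Marwick; Elsford loses to Lomond); the cycle Marwick beats Lomond beats Elsford beats Marwick rules out a Condorcet winner.

none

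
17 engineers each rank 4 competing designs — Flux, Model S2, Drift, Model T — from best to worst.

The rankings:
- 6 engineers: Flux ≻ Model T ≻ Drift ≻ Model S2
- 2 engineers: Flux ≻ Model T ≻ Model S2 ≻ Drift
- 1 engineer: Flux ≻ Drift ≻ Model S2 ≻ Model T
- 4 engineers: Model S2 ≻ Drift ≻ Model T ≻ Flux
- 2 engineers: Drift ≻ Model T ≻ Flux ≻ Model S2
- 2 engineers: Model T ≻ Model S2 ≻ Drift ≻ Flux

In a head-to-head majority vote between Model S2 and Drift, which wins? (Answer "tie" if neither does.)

Drift

Ballots ranking Model S2 above Drift: 2 + 4 + 2 = 8.
Ballots ranking Drift above Model S2: 17 − 8 = 9.
Drift wins the head-to-head 9–8.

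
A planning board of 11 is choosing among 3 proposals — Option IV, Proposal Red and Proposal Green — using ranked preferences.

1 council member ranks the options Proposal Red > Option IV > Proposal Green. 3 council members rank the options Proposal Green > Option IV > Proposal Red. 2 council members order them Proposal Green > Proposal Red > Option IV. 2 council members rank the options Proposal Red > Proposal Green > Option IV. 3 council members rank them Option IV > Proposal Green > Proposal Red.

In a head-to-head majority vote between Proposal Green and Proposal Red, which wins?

Ballots ranking Proposal Green above Proposal Red: 3 + 2 + 3 = 8.
Ballots ranking Proposal Red above Proposal Green: 11 − 8 = 3.
Proposal Green wins the head-to-head 8–3.

Proposal Green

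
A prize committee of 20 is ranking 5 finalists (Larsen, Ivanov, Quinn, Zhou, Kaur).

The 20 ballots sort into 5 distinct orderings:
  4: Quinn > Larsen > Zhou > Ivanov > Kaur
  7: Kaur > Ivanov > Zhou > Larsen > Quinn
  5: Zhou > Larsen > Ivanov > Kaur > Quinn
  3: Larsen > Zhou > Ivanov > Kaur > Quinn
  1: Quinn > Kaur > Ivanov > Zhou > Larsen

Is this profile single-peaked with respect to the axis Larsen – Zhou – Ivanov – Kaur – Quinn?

no

Axis positions: Larsen=1, Zhou=2, Ivanov=3, Kaur=4, Quinn=5.
Ballot type 1: ranking walks positions 5-1-2-3-4; Larsen is ranked above Kaur even though Kaur lies between Larsen and the peak Quinn on the axis — preferences dip and rise again. Not single-peaked.
Ballot type 2 (peak Kaur at position 4): ranking walks positions 4-3-2-1-5, expanding outward from the peak — single-peaked.
Ballot type 3 (peak Zhou at position 2): ranking walks positions 2-1-3-4-5, expanding outward from the peak — single-peaked.
Ballot type 4 (peak Larsen at position 1): ranking walks positions 1-2-3-4-5, expanding outward from the peak — single-peaked.
Ballot type 5 (peak Quinn at position 5): ranking walks positions 5-4-3-2-1, expanding outward from the peak — single-peaked.
Ballot type 1 violates single-peakedness, so the profile is not single-peaked on this axis.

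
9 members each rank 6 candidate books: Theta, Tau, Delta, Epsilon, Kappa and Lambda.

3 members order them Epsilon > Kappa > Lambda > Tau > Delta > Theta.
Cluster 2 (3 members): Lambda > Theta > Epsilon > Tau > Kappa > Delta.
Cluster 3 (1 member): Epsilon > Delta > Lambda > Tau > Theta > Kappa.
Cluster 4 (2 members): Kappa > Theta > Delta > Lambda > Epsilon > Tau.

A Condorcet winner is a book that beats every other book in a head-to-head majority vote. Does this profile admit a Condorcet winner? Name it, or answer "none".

Pairwise majorities:
Theta vs Tau: Theta wins 5–4.
Theta–Delta: Theta 5–4.
Theta–Epsilon: Theta 5–4.
Theta vs Kappa: Kappa, 5–4.
Theta vs Lambda: Lambda wins 7–2.
Tau vs Delta: Tau wins 6–3.
Tau vs Epsilon: Epsilon, 9–0.
Tau–Kappa: Kappa 5–4.
Tau vs Lambda: Lambda, 9–0.
Delta–Epsilon: Epsilon 7–2.
Delta–Kappa: Kappa 8–1.
Delta–Lambda: Lambda 6–3.
Epsilon vs Kappa: Epsilon wins 7–2.
Epsilon vs Lambda: Lambda wins 5–4.
Kappa vs Lambda: Kappa, 5–4.
No book is unbeaten: Theta loses to Kappa; Tau loses to Theta; Delta loses to Theta; Epsilon loses to Theta; Kappa loses to Epsilon; Lambda loses to Kappa. In particular Theta → Epsilon → Kappa → Theta is a majority cycle — no Condorcet winner exists.

none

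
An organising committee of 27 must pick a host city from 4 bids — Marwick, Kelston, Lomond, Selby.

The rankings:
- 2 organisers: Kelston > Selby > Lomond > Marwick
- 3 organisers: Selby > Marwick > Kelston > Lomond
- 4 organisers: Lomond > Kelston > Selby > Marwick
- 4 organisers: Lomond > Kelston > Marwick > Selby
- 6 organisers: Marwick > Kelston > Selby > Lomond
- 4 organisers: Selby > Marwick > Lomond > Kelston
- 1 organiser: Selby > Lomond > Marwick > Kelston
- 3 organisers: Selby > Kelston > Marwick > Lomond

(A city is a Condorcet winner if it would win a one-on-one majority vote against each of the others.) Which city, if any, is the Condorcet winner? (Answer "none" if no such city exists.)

none

Head-to-head results (27 organisers):
Marwick vs Kelston: Marwick wins 14–13.
Marwick vs Lomond: Marwick, 16–11.
Marwick vs Selby: Marwick is ranked higher on 4+6 = 10 ballots, Selby on 17. Selby wins 17–10.
Kelston vs Lomond: Kelston is ranked higher on 2+3+6+3 = 14 ballots, Lomond on 13. Kelston wins 14–13.
Kelston vs Selby: Kelston is ranked higher on 2+4+4+6 = 16 ballots, Selby on 11. Kelston wins 16–11.
Lomond–Selby: Selby 19–8.
Every city loses at least once (Marwick loses to Selby; Kelston loses to Marwick; Lomond loses to Marwick; Selby loses to Kelston). The majority relation contains the cycle Marwick → Kelston → Selby → Marwick, so there is no Condorcet winner.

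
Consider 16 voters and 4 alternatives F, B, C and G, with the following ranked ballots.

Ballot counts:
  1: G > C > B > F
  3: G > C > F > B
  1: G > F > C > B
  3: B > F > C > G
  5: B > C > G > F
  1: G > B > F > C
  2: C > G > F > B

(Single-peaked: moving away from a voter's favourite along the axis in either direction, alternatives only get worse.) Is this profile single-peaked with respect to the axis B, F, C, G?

Axis positions: B=1, F=2, C=3, G=4.
Bloc 1: ranking walks positions 4-3-1-2; B is ranked above F even though F lies between B and the peak G on the axis — preferences dip and rise again. Not single-peaked.
Bloc 2 (peak G at position 4): ranking walks positions 4-3-2-1, expanding outward from the peak — single-peaked.
Bloc 3: ranking walks positions 4-2-3-1; F is ranked above C even though C lies between F and the peak G on the axis — preferences dip and rise again. Not single-peaked.
Bloc 4 (peak B at position 1): ranking walks positions 1-2-3-4, expanding outward from the peak — single-peaked.
Bloc 5: ranking walks positions 1-3-4-2; C is ranked above F even though F lies between C and the peak B on the axis — preferences dip and rise again. Not single-peaked.
Bloc 6: ranking walks positions 4-1-2-3; B is ranked above C even though C lies between B and the peak G on the axis — preferences dip and rise again. Not single-peaked.
Bloc 7 (peak C at position 3): ranking walks positions 3-4-2-1, expanding outward from the peak — single-peaked.
Bloc 1 violates single-peakedness, so the profile is not single-peaked on this axis.

no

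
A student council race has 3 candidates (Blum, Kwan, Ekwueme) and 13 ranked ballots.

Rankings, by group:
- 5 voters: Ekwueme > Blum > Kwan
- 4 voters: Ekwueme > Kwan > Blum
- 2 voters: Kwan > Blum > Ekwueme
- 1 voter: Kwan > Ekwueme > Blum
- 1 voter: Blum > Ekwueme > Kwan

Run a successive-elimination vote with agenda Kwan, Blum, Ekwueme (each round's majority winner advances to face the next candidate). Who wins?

Ekwueme

Round 1: Kwan vs Blum — 7–6, Kwan advances.
Round 2: Kwan vs Ekwueme — 3–10, Ekwueme advances.
The agenda winner is Ekwueme.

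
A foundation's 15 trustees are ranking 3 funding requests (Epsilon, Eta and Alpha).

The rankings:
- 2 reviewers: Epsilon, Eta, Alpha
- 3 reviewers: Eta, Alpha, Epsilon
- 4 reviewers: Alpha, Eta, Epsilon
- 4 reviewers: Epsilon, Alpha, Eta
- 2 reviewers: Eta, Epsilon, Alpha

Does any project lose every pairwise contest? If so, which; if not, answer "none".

none

Head-to-head results (15 reviewers):
Epsilon vs Eta: Epsilon preferred on 2+4 = 6 ballots; Eta wins 9–6.
Epsilon vs Alpha: 8 to 7, Epsilon.
Eta vs Alpha: Alpha, 8–7.
No project is winless: Epsilon beats Alpha; Eta beats Epsilon; Alpha beats Eta. There is no Condorcet loser.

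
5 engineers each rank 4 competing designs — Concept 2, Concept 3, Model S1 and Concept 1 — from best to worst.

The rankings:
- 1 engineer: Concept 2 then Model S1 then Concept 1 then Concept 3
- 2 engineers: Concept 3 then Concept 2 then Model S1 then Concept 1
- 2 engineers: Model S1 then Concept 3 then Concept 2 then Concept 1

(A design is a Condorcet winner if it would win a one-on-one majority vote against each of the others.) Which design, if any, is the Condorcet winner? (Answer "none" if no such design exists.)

Pairwise majorities:
Concept 2 vs Concept 3: Concept 2 preferred on 1 ballot; Concept 3 wins 4–1.
Concept 2 vs Model S1: Concept 2, 3–2.
Concept 2–Concept 1: Concept 2 5–0.
Concept 3 vs Model S1: Model S1, 3–2.
Concept 3 vs Concept 1: Concept 3 wins 4–1.
Model S1 vs Concept 1: Model S1 is ranked higher on 1+2+2 = 5 ballots, Concept 1 on 0. Model S1 wins 5–0.
Every design loses at least once (Concept 2 loses to Concept 3; Concept 3 loses to Model S1; Model S1 loses to Concept 2; Concept 1 loses to Concept 2). The majority relation contains the cycle Concept 2 > Model S1 > Concept 3 > Concept 2, so there is no Condorcet winner.

none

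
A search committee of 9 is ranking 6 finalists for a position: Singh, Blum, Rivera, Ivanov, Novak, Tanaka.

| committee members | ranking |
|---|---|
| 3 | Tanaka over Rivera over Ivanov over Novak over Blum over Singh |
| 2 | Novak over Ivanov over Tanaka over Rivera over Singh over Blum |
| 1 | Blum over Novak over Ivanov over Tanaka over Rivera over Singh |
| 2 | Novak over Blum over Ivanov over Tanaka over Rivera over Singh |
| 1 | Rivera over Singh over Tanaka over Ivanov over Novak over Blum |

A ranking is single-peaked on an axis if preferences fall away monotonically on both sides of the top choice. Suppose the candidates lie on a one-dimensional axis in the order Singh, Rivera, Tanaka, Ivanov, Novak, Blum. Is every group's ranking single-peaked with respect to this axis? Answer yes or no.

Axis positions: Singh=1, Rivera=2, Tanaka=3, Ivanov=4, Novak=5, Blum=6.
Group 1 (peak Tanaka at position 3): ranking walks positions 3-2-4-5-6-1, expanding outward from the peak — single-peaked.
Group 2 (peak Novak at position 5): ranking walks positions 5-4-3-2-1-6, expanding outward from the peak — single-peaked.
Group 3 (peak Blum at position 6): ranking walks positions 6-5-4-3-2-1, expanding outward from the peak — single-peaked.
Group 4 (peak Novak at position 5): ranking walks positions 5-6-4-3-2-1, expanding outward from the peak — single-peaked.
Group 5 (peak Rivera at position 2): ranking walks positions 2-1-3-4-5-6, expanding outward from the peak — single-peaked.
Every ranking is single-peaked on this axis.

yes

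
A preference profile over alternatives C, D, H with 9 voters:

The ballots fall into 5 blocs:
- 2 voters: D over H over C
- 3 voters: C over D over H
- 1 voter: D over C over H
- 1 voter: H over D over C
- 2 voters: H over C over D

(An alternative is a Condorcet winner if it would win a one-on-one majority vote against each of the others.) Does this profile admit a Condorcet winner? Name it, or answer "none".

none

Head-to-head results (9 voters):
C vs D: 5 to 4, C.
C vs H: 3+1 = 4 for C, 5 for H — H by 5–4.
D vs H: D is ranked higher on 2+3+1 = 6 ballots, H on 3. D wins 6–3.
No alternative is unbeaten: C loses to H; D loses to C; H loses to D. In particular C beats D beats H beats C is a majority cycle — no Condorcet winner exists.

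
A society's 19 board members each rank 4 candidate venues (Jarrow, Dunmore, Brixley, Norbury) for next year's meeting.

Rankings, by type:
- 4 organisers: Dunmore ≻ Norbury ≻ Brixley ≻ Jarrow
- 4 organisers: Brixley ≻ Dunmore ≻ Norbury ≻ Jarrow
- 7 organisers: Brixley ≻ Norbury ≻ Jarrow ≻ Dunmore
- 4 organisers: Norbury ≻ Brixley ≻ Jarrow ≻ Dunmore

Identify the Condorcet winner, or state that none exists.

Head-to-head results (19 organisers):
Jarrow vs Dunmore: Jarrow preferred on 7+4 = 11 ballots; Jarrow wins 11–8.
Jarrow vs Brixley: Jarrow is ranked higher on 0 ballots, Brixley on 19. Brixley wins 19–0.
Jarrow vs Norbury: Jarrow is ranked higher on 0 ballots, Norbury on 19. Norbury wins 19–0.
Dunmore vs Brixley: 4 to 15, Brixley.
Dunmore vs Norbury: Dunmore preferred on 4+4 = 8 ballots; Norbury wins 11–8.
Brixley vs Norbury: 11 to 8, Brixley.
Brixley defeats every rival head-to-head and is the Condorcet winner.

Brixley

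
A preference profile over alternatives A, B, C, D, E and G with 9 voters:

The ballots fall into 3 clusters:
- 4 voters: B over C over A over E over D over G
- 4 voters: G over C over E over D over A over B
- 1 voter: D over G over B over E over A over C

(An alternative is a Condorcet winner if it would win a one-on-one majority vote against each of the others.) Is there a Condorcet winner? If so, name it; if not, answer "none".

Check each pair by majority over 9 ballots:
A vs B: 4 for A, 5 for B — B by 5–4.
A vs C: A is ranked higher on 1 ballot, C on 8. C wins 8–1.
A vs D: 4 to 5, D.
A vs E: A is ranked higher on 4 ballots, E on 5. E wins 5–4.
A vs G: 4 to 5, G.
B vs C: 4+1 = 5 for B, 4 for C — B by 5–4.
B vs D: B is ranked higher on 4 ballots, D on 5. D wins 5–4.
B vs E: 4+1 = 5 for B, 4 for E — B by 5–4.
B vs G: B is ranked higher on 4 ballots, G on 5. G wins 5–4.
C vs D: 4+4 = 8 for C, 1 for D — C by 8–1.
C vs E: 8 to 1, C.
C vs G: C preferred on 4 ballots; G wins 5–4.
D vs E: D preferred on 1 ballot; E wins 8–1.
D vs G: 4+1 = 5 for D, 4 for G — D by 5–4.
E vs G: E is ranked higher on 4 ballots, G on 5. G wins 5–4.
Each alternative drops at least one matchup (A loses to B; B loses to D; C loses to B; D loses to C; E loses to B; G loses to D); the cycle B beats C beats D beats B rules out a Condorcet winner.

none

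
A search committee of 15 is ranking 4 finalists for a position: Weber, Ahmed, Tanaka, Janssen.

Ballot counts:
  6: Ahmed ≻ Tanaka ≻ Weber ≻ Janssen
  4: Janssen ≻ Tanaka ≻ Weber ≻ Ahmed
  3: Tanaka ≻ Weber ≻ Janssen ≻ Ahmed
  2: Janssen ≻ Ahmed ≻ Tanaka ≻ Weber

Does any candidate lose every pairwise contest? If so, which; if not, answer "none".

none

Head-to-head results (15 committee members):
Weber vs Ahmed: Ahmed, 8–7.
Weber vs Tanaka: 0 to 15, Tanaka.
Weber vs Janssen: 9 to 6, Weber.
Ahmed vs Tanaka: Ahmed preferred on 6+2 = 8 ballots; Ahmed wins 8–7.
Ahmed–Janssen: Janssen 9–6.
Tanaka vs Janssen: Tanaka is ranked higher on 6+3 = 9 ballots, Janssen on 6. Tanaka wins 9–6.
Each candidate has at least one pairwise win (Weber beats Janssen; Ahmed beats Weber; Tanaka beats Weber; Janssen beats Ahmed) — no Condorcet loser.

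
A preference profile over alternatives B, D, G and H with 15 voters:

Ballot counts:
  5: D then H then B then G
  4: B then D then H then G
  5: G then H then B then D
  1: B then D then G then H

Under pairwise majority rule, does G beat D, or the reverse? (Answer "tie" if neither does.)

Ballots ranking G above D: 5.
Ballots ranking D above G: 15 − 5 = 10.
D wins the head-to-head 10–5.

D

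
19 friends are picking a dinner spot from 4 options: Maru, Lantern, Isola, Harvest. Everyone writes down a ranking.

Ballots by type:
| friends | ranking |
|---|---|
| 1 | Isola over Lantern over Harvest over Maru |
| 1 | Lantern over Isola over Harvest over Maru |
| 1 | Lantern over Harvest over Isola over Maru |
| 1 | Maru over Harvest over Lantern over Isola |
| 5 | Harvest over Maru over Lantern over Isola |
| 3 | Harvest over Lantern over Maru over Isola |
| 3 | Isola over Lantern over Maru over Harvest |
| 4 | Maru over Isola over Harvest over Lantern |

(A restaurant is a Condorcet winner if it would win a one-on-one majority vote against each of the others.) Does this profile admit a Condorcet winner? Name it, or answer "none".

Head-to-head results (19 friends):
Maru vs Lantern: Maru wins 10–9.
Maru vs Isola: 1+5+3+4 = 13 for Maru, 6 for Isola — Maru by 13–6.
Maru vs Harvest: Harvest, 11–8.
Lantern vs Isola: 1+1+1+5+3 = 11 for Lantern, 8 for Isola — Lantern by 11–8.
Lantern vs Harvest: Lantern preferred on 1+1+1+3 = 6 ballots; Harvest wins 13–6.
Isola vs Harvest: 9 to 10, Harvest.
Harvest wins every pairwise contest, so Harvest is the Condorcet winner.

Harvest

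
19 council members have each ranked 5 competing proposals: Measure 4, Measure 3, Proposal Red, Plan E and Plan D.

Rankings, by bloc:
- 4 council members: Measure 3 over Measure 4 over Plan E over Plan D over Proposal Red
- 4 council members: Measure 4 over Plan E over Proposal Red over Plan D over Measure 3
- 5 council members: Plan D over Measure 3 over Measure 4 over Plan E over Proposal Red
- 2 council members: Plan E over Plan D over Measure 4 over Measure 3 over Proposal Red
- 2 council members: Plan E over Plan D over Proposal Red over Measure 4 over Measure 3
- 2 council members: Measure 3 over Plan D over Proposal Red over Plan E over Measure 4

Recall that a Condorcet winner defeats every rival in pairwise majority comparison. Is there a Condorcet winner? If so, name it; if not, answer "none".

none

Check each pair by majority over 19 ballots:
Measure 4 vs Measure 3: 8 to 11, Measure 3.
Measure 4 vs Proposal Red: Measure 4 is ranked higher on 4+4+5+2 = 15 ballots, Proposal Red on 4. Measure 4 wins 15–4.
Measure 4 vs Plan E: 13 to 6, Measure 4.
Measure 4 vs Plan D: Measure 4 is ranked higher on 4+4 = 8 ballots, Plan D on 11. Plan D wins 11–8.
Measure 3 vs Proposal Red: 13 to 6, Measure 3.
Measure 3 vs Plan E: Measure 3 is ranked higher on 4+5+2 = 11 ballots, Plan E on 8. Measure 3 wins 11–8.
Measure 3 vs Plan D: Measure 3 is ranked higher on 4+2 = 6 ballots, Plan D on 13. Plan D wins 13–6.
Proposal Red vs Plan E: Proposal Red is ranked higher on 2 ballots, Plan E on 17. Plan E wins 17–2.
Proposal Red vs Plan D: Proposal Red is ranked higher on 4 ballots, Plan D on 15. Plan D wins 15–4.
Plan E vs Plan D: Plan E preferred on 4+4+2+2 = 12 ballots; Plan E wins 12–7.
No option is unbeaten: Measure 4 loses to Measure 3; Measure 3 loses to Plan D; Proposal Red loses to Measure 4; Plan E loses to Measure 4; Plan D loses to Plan E. In particular Measure 4 > Plan E > Plan D > Measure 4 is a majority cycle — no Condorcet winner exists.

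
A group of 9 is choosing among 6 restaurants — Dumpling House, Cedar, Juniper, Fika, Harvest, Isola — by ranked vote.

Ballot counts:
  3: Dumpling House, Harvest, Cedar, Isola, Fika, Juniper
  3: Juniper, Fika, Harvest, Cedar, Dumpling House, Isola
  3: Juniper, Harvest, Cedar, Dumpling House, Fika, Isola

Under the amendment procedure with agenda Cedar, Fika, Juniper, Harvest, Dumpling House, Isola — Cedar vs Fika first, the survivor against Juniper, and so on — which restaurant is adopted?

Round 1: Cedar vs Fika — 6–3, Cedar advances.
Round 2: Cedar vs Juniper — 3–6, Juniper advances.
Round 3: Juniper vs Harvest — 6–3, Juniper advances.
Round 4: Juniper vs Dumpling House — 6–3, Juniper advances.
Round 5: Juniper vs Isola — 6–3, Juniper advances.
The agenda winner is Juniper.

Juniper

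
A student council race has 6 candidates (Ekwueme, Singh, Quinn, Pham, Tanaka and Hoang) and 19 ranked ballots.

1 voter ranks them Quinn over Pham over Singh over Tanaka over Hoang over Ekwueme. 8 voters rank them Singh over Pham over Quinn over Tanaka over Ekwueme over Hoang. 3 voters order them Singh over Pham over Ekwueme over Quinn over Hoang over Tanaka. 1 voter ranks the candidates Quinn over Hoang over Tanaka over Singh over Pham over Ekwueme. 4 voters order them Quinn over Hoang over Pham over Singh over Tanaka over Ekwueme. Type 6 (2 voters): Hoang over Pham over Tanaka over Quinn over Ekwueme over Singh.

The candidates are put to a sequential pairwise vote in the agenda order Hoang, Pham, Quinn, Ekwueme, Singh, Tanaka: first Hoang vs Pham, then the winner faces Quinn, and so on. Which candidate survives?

Round 1: Hoang vs Pham — 7–12, Pham advances.
Round 2: Pham vs Quinn — 13–6, Pham advances.
Round 3: Pham vs Ekwueme — 19–0, Pham advances.
Round 4: Pham vs Singh — 7–12, Singh advances.
Round 5: Singh vs Tanaka — 16–3, Singh advances.
Singh survives the agenda.

Singh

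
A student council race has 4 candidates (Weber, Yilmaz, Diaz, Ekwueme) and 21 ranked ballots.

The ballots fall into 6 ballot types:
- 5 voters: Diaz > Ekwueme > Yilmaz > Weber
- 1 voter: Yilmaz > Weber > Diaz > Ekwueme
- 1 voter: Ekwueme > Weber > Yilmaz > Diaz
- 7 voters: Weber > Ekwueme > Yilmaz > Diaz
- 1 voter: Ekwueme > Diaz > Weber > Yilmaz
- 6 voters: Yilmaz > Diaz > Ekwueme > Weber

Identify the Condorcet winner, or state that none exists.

none

Head-to-head results (21 voters):
Weber–Yilmaz: Yilmaz 12–9.
Weber–Diaz: Diaz 12–9.
Weber vs Ekwueme: Ekwueme wins 13–8.
Yilmaz vs Diaz: Yilmaz is ranked higher on 1+1+7+6 = 15 ballots, Diaz on 6. Yilmaz wins 15–6.
Yilmaz vs Ekwueme: Ekwueme, 14–7.
Diaz–Ekwueme: Diaz 12–9.
No candidate is unbeaten: Weber loses to Yilmaz; Yilmaz loses to Ekwueme; Diaz loses to Yilmaz; Ekwueme loses to Diaz. In particular Yilmaz beats Diaz beats Ekwueme beats Yilmaz is a majority cycle — no Condorcet winner exists.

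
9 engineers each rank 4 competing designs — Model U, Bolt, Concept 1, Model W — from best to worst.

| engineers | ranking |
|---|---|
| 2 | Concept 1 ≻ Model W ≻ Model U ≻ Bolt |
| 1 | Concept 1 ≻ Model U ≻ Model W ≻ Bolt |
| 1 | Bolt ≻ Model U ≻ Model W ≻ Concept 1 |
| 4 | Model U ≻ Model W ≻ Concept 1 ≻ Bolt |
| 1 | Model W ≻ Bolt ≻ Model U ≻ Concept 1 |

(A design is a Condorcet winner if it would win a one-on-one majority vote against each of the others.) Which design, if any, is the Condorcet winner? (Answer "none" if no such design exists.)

Check each pair by majority over 9 ballots:
Model U–Bolt: Model U 7–2.
Model U vs Concept 1: Model U wins 6–3.
Model U vs Model W: Model U wins 6–3.
Bolt–Concept 1: Concept 1 7–2.
Bolt–Model W: Model W 8–1.
Concept 1 vs Model W: Model W, 6–3.
Model U wins every pairwise contest, so Model U is the Condorcet winner.

Model U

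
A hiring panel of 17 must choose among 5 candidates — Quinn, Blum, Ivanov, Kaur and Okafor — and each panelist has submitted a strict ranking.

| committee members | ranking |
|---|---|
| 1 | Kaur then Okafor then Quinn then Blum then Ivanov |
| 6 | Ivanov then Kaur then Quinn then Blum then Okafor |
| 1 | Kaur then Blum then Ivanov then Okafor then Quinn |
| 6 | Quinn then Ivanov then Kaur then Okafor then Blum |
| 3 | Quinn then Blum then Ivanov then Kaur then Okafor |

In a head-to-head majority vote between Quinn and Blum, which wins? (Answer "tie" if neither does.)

Ballots ranking Quinn above Blum: 1 + 6 + 6 + 3 = 16.
Ballots ranking Blum above Quinn: 17 − 16 = 1.
Quinn wins the head-to-head 16–1.

Quinn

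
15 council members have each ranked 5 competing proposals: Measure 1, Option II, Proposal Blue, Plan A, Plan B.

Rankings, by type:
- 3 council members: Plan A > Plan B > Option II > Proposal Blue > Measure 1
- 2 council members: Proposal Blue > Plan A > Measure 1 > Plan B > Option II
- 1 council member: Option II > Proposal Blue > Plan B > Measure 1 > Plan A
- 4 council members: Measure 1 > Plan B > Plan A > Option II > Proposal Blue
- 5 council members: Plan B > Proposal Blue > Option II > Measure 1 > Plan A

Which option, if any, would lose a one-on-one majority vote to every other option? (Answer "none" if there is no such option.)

Head-to-head results (15 council members):
Measure 1–Option II: Option II 9–6.
Measure 1–Proposal Blue: Proposal Blue 11–4.
Measure 1 vs Plan A: 10 to 5, Measure 1.
Measure 1 vs Plan B: Measure 1 preferred on 2+4 = 6 ballots; Plan B wins 9–6.
Option II vs Proposal Blue: Option II, 8–7.
Option II–Plan A: Plan A 9–6.
Option II vs Plan B: Plan B, 14–1.
Proposal Blue vs Plan A: Proposal Blue preferred on 2+1+5 = 8 ballots; Proposal Blue wins 8–7.
Proposal Blue vs Plan B: Plan B wins 12–3.
Plan A vs Plan B: Plan A is ranked higher on 3+2 = 5 ballots, Plan B on 10. Plan B wins 10–5.
Each option has at least one pairwise win (Measure 1 beats Plan A; Option II beats Measure 1; Proposal Blue beats Measure 1; Plan A beats Option II; Plan B beats Measure 1) — no Condorcet loser.

none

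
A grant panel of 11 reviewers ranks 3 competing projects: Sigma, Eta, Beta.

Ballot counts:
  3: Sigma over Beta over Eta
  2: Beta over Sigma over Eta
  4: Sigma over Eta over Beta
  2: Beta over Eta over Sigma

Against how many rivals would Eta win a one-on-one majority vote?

0

Eta against each rival (11 reviewers):
Eta vs Sigma: Eta is ranked higher on 2 ballots, Sigma on 9. Sigma wins 9–2.
Eta vs Beta: Beta, 7–4.
Eta beats no one; loses to Sigma, Beta — 0 pairwise wins.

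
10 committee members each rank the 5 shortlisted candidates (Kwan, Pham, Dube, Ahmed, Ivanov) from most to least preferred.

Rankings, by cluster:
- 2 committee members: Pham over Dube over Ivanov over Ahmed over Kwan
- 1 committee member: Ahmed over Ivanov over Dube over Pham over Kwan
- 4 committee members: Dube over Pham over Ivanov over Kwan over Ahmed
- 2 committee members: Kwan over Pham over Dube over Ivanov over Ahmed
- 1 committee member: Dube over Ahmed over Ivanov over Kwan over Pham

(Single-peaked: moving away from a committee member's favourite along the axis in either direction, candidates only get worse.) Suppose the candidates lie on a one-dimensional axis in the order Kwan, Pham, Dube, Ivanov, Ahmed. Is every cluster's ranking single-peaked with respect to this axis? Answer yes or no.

Axis positions: Kwan=1, Pham=2, Dube=3, Ivanov=4, Ahmed=5.
Cluster 1 (peak Pham at position 2): ranking walks positions 2-3-4-5-1, expanding outward from the peak — single-peaked.
Cluster 2 (peak Ahmed at position 5): ranking walks positions 5-4-3-2-1, expanding outward from the peak — single-peaked.
Cluster 3 (peak Dube at position 3): ranking walks positions 3-2-4-1-5, expanding outward from the peak — single-peaked.
Cluster 4 (peak Kwan at position 1): ranking walks positions 1-2-3-4-5, expanding outward from the peak — single-peaked.
Cluster 5: ranking walks positions 3-5-4-1-2; Ahmed is ranked above Ivanov even though Ivanov lies between Ahmed and the peak Dube on the axis — preferences dip and rise again. Not single-peaked.
Cluster 5 violates single-peakedness, so the profile is not single-peaked on this axis.

no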